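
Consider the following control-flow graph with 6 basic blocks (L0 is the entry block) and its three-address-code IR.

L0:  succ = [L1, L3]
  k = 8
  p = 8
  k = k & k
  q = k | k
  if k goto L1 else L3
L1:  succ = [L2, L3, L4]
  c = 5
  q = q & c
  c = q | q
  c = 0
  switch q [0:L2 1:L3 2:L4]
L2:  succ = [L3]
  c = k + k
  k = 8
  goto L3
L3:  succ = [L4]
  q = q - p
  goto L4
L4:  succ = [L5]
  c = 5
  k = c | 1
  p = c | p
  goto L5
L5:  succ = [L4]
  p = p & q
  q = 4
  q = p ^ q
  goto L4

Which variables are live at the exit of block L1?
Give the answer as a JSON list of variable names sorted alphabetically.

Block summaries:
  L0: def={k,p,q} ue=∅
  L1: def={c,q} ue={q}
  L2: def={c,k} ue={k}
  L3: def={q} ue={p,q}
  L4: def={c,k,p} ue={p}
  L5: def={p,q} ue={p,q}

Backward fixpoint:
  L0: in=∅ out={k,p,q}
  L1: in={k,p,q} out={k,p,q}
  L2: in={k,p,q} out={p,q}
  L3: in={p,q} out={p,q}
  L4: in={p,q} out={p,q}
  L5: in={p,q} out={p,q}

live-out(L1) = ["k", "p", "q"]

Answer: ["k", "p", "q"]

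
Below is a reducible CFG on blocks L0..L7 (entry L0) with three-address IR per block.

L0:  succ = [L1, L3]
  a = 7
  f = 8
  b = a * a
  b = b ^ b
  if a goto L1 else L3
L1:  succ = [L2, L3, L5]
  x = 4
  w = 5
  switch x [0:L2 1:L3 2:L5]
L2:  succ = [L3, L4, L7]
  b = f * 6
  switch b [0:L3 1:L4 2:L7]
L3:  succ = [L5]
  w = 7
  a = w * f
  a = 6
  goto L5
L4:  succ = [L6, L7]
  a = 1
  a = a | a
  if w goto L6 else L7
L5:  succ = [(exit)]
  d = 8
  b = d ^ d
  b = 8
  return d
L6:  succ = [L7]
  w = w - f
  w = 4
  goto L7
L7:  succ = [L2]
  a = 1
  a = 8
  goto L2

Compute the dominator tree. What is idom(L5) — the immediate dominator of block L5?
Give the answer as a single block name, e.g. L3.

idom tree: L1←L0 L2←L1 L3←L0 L4←L2 L5←L0 L6←L4 L7←L2
Dom∩ at merges:
  L2: preds {L1,L7}: {L0,L1} ∩ {L0,L1,L2,L7} = {L0,L1}; idom=L1
  L3: preds {L0,L1,L2}: {L0} ∩ {L0,L1} ∩ {L0,L1,L2} = {L0}; idom=L0
  L5: preds {L1,L3}: {L0,L1} ∩ {L0,L3} = {L0}; idom=L0
  L7: preds {L2,L4,L6}: {L0,L1,L2} ∩ {L0,L1,L2,L4} ∩ {L0,L1,L2,L4,L6} = {L0,L1,L2}; idom=L2

idom(L5) = L0

Answer: L0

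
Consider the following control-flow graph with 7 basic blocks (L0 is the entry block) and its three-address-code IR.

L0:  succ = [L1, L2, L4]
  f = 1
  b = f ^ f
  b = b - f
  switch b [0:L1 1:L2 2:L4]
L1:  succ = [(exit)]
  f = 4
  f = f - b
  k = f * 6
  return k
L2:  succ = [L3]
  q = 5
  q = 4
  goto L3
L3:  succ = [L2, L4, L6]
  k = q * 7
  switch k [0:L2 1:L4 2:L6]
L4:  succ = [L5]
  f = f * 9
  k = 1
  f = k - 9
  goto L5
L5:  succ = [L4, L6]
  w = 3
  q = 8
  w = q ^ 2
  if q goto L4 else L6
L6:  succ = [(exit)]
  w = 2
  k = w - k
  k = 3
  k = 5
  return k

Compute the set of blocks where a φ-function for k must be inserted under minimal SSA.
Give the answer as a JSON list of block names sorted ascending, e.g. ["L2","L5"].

idom tree: L1←L0 L2←L0 L3←L2 L4←L0 L5←L4 L6←L0
Join-block Dom:
  L2: preds {L0,L3}: {L0} ∩ {L0,L2,L3} = {L0}; idom=L0
  L4: preds {L0,L3,L5}: {L0} ∩ {L0,L2,L3} ∩ {L0,L4,L5} = {L0}; idom=L0
  L6: preds {L3,L5}: {L0,L2,L3} ∩ {L0,L4,L5} = {L0}; idom=L0

DF derivation:
  join L2 pred L0: · stop@L0
  join L2 pred L3: L3→L2 stop@L0
  join L4 pred L0: · stop@L0
  join L4 pred L3: L3→L2 stop@L0
  join L4 pred L5: L5→L4 stop@L0
  join L6 pred L3: L3→L2 stop@L0
  join L6 pred L5: L5→L4 stop@L0
  L0: DF=∅
  L1: DF=∅
  L2: DF={L2,L4,L6}
  L3: DF={L2,L4,L6}
  L4: DF={L4,L6}
  L5: DF={L4,L6}
  L6: DF=∅

φ for k: defs {L1,L3,L4,L6}
  DF⁺ = {L2,L4,L6}

Answer: ["L2", "L4", "L6"]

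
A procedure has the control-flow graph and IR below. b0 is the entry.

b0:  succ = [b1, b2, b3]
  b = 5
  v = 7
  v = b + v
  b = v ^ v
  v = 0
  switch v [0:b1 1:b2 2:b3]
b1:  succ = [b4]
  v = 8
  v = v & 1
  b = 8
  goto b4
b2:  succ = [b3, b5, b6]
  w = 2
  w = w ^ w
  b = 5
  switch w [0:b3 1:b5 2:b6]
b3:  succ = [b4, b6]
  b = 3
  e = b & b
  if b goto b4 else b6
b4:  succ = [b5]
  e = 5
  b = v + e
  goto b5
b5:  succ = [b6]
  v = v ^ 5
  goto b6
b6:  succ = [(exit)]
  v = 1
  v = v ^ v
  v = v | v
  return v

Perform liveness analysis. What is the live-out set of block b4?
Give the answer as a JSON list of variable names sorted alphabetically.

def/use:
  b0 def {b,v} use ∅
  b1 def {b,v} use ∅
  b2 def {b,w} use ∅
  b3 def {b,e} use ∅
  b4 def {b,e} use {v}
  b5 def {v} use {v}
  b6 def {v} use ∅

Liveness:
  b0 li=∅ lo={v}
  b1 li=∅ lo={v}
  b2 li={v} lo={v}
  b3 li={v} lo={v}
  b4 li={v} lo={v}
  b5 li={v} lo=∅
  b6 li=∅ lo=∅

live-out(b4) = ["v"]

Answer: ["v"]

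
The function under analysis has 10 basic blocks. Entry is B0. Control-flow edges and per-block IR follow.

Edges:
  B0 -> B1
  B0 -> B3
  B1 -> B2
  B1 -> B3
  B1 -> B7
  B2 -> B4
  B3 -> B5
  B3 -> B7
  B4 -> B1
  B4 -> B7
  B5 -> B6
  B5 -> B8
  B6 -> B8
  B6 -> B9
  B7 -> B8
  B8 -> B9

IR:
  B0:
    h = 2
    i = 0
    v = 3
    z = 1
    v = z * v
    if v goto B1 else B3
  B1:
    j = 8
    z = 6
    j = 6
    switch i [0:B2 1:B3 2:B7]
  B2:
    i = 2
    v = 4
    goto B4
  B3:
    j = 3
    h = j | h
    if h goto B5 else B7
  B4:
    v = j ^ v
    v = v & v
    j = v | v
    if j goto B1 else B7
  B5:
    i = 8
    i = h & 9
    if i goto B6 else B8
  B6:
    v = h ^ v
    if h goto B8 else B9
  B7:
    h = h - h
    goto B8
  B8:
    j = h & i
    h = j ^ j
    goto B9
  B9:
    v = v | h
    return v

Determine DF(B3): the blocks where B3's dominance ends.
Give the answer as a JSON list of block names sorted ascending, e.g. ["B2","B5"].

Answer: ["B7", "B8", "B9"]

Working:
idom tree: B1←B0 B2←B1 B3←B0 B4←B2 B5←B3 B6←B5 B7←B0 B8←B0 B9←B0
Dom at joins:
  B1: preds {B0,B4}: {B0} ∩ {B0,B1,B2,B4} = {B0}; idom=B0
  B3: preds {B0,B1}: {B0} ∩ {B0,B1} = {B0}; idom=B0
  B7: preds {B1,B3,B4}: {B0,B1} ∩ {B0,B3} ∩ {B0,B1,B2,B4} = {B0}; idom=B0
  B8: preds {B5,B6,B7}: {B0,B3,B5} ∩ {B0,B3,B5,B6} ∩ {B0,B7} = {B0}; idom=B0
  B9: preds {B6,B8}: {B0,B3,B5,B6} ∩ {B0,B8} = {B0}; idom=B0

DF walk-up:
  join B1 pred B0: · stop@B0
  join B1 pred B4: B4→B2→B1 stop@B0
  join B3 pred B0: · stop@B0
  join B3 pred B1: B1 stop@B0
  join B7 pred B1: B1 stop@B0
  join B7 pred B3: B3 stop@B0
  join B7 pred B4: B4→B2→B1 stop@B0
  join B8 pred B5: B5→B3 stop@B0
  join B8 pred B6: B6→B5→B3 stop@B0
  join B8 pred B7: B7 stop@B0
  join B9 pred B6: B6→B5→B3 stop@B0
  join B9 pred B8: B8 stop@B0
  B0: DF=∅
  B1: DF={B1,B3,B7}
  B2: DF={B1,B7}
  B3: DF={B7,B8,B9}
  B4: DF={B1,B7}
  B5: DF={B8,B9}
  B6: DF={B8,B9}
  B7: DF={B8}
  B8: DF={B9}
  B9: DF=∅

DF(B3) = ["B7", "B8", "B9"]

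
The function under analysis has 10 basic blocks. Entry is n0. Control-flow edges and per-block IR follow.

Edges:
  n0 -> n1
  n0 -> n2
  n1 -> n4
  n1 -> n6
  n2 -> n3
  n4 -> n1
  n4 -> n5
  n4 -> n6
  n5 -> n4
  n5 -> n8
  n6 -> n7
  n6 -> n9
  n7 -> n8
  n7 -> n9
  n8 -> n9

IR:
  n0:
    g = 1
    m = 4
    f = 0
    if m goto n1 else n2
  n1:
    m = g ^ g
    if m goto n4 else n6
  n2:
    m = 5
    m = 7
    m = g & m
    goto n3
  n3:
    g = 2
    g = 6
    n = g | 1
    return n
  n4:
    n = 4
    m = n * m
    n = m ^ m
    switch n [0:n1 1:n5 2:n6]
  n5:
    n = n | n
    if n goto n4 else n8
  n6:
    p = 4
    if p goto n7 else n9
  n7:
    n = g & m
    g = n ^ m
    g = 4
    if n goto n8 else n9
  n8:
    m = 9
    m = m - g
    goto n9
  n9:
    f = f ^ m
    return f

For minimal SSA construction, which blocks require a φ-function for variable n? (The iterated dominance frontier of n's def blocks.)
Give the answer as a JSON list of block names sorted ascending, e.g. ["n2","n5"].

idom tree: n1←n0 n2←n0 n3←n2 n4←n1 n5←n4 n6←n1 n7←n6 n8←n1 n9←n1
Dom at joins:
  n1: preds {n0,n4}: {n0} ∩ {n0,n1,n4} = {n0}; idom=n0
  n4: preds {n1,n5}: {n0,n1} ∩ {n0,n1,n4,n5} = {n0,n1}; idom=n1
  n6: preds {n1,n4}: {n0,n1} ∩ {n0,n1,n4} = {n0,n1}; idom=n1
  n8: preds {n5,n7}: {n0,n1,n4,n5} ∩ {n0,n1,n6,n7} = {n0,n1}; idom=n1
  n9: preds {n6,n7,n8}: {n0,n1,n6} ∩ {n0,n1,n6,n7} ∩ {n0,n1,n8} = {n0,n1}; idom=n1

DF derivation:
  join n1 pred n0: · stop@n0
  join n1 pred n4: n4→n1 stop@n0
  join n4 pred n1: · stop@n1
  join n4 pred n5: n5→n4 stop@n1
  join n6 pred n1: · stop@n1
  join n6 pred n4: n4 stop@n1
  join n8 pred n5: n5→n4 stop@n1
  join n8 pred n7: n7→n6 stop@n1
  join n9 pred n6: n6 stop@n1
  join n9 pred n7: n7→n6 stop@n1
  join n9 pred n8: n8 stop@n1
  n0: DF=∅
  n1: DF={n1}
  n2: DF=∅
  n3: DF=∅
  n4: DF={n1,n4,n6,n8}
  n5: DF={n4,n8}
  n6: DF={n8,n9}
  n7: DF={n8,n9}
  n8: DF={n9}
  n9: DF=∅

φ for n: defs {n3,n4,n5,n7}
  DF⁺ = {n1,n4,n6,n8,n9}

Answer: ["n1", "n4", "n6", "n8", "n9"]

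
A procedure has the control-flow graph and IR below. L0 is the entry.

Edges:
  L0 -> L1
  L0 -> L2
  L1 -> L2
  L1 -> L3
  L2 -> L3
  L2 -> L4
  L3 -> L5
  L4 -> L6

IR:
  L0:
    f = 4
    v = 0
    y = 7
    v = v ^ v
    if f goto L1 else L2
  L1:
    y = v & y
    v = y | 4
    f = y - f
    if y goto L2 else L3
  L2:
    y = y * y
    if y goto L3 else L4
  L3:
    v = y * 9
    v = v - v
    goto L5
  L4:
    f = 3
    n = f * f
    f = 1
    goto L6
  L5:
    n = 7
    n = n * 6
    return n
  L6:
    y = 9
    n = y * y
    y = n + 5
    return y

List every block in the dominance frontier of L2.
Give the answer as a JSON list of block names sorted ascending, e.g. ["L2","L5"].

Answer: ["L3"]

Working:
idom tree: L1←L0 L2←L0 L3←L0 L4←L2 L5←L3 L6←L4
Join-block Dom:
  L2: preds {L0,L1}: {L0} ∩ {L0,L1} = {L0}; idom=L0
  L3: preds {L1,L2}: {L0,L1} ∩ {L0,L2} = {L0}; idom=L0

DF walk-up:
  join L2 pred L0: · stop@L0
  join L2 pred L1: L1 stop@L0
  join L3 pred L1: L1 stop@L0
  join L3 pred L2: L2 stop@L0
  DF(L0)=∅
  DF(L1)={L2,L3}
  DF(L2)={L3}
  DF(L3)=∅
  DF(L4)=∅
  DF(L5)=∅
  DF(L6)=∅

DF(L2) = ["L3"]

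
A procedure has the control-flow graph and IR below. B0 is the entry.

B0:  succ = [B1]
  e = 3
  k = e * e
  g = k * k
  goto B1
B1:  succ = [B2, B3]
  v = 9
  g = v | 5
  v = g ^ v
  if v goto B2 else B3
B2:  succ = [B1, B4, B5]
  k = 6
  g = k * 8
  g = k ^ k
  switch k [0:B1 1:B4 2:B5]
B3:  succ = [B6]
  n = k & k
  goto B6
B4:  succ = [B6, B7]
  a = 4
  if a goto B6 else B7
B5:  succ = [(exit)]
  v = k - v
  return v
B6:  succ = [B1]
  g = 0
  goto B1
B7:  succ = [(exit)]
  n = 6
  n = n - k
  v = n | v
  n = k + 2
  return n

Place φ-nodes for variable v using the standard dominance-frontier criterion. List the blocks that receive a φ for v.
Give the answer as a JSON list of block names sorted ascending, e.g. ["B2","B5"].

idom tree: B1←B0 B2←B1 B3←B1 B4←B2 B5←B2 B6←B1 B7←B4
Dom at joins:
  B1: preds {B0,B2,B6}: {B0} ∩ {B0,B1,B2} ∩ {B0,B1,B6} = {B0}; idom=B0
  B6: preds {B3,B4}: {B0,B1,B3} ∩ {B0,B1,B2,B4} = {B0,B1}; idom=B1

Frontier:
  B1←B0: walk · to B0
  B1←B2: walk B2→B1 to B0
  B1←B6: walk B6→B1 to B0
  B6←B3: walk B3 to B1
  B6←B4: walk B4→B2 to B1
  B0 → ∅
  B1 → {B1}
  B2 → {B1,B6}
  B3 → {B6}
  B4 → {B6}
  B5 → ∅
  B6 → {B1}
  B7 → ∅

φ for v: defs {B1,B5,B7}
  DF⁺ = {B1}

Answer: ["B1"]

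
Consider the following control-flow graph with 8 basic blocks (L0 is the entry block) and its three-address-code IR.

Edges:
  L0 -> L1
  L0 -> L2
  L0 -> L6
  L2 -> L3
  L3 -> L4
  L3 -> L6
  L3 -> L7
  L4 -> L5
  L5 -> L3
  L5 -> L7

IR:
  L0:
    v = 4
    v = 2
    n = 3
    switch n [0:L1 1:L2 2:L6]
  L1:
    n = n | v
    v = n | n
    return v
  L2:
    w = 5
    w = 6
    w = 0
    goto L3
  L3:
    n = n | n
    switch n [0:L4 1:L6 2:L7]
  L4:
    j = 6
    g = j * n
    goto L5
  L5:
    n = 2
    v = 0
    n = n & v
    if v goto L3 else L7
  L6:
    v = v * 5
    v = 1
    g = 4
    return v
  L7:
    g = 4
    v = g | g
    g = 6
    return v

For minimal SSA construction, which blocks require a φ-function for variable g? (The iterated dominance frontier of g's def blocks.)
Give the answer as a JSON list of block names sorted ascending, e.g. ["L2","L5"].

Answer: ["L3", "L6", "L7"]

Working:
idom tree: L1←L0 L2←L0 L3←L2 L4←L3 L5←L4 L6←L0 L7←L3
Dom at joins:
  L3: preds {L2,L5}: {L0,L2} ∩ {L0,L2,L3,L4,L5} = {L0,L2}; idom=L2
  L6: preds {L0,L3}: {L0} ∩ {L0,L2,L3} = {L0}; idom=L0
  L7: preds {L3,L5}: {L0,L2,L3} ∩ {L0,L2,L3,L4,L5} = {L0,L2,L3}; idom=L3

DF derivation:
  L3←L2: walk · to L2
  L3←L5: walk L5→L4→L3 to L2
  L6←L0: walk · to L0
  L6←L3: walk L3→L2 to L0
  L7←L3: walk · to L3
  L7←L5: walk L5→L4 to L3
  L0: DF=∅
  L1: DF=∅
  L2: DF={L6}
  L3: DF={L3,L6}
  L4: DF={L3,L7}
  L5: DF={L3,L7}
  L6: DF=∅
  L7: DF=∅

φ for g: defs {L4,L6,L7}
  DF⁺ = {L3,L6,L7}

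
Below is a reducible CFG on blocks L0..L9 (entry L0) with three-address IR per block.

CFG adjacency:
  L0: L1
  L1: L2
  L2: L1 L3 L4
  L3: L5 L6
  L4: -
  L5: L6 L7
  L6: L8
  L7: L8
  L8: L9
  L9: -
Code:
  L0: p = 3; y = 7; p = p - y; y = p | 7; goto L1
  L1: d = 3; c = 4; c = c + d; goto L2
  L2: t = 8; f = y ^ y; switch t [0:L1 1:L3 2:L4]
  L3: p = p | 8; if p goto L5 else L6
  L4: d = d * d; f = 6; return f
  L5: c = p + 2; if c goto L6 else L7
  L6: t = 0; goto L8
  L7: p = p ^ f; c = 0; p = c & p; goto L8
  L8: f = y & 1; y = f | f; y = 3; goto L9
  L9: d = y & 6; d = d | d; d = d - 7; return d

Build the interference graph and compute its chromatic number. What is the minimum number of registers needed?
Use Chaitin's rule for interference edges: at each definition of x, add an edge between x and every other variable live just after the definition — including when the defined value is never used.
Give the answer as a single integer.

Answer: 5

Analysis:
def/use:
  L0: def={p,y} ue=∅
  L1: def={c,d} ue=∅
  L2: def={f,t} ue={y}
  L3: def={p} ue={p}
  L4: def={d,f} ue={d}
  L5: def={c} ue={p}
  L6: def={t} ue=∅
  L7: def={c,p} ue={f,p}
  L8: def={f,y} ue={y}
  L9: def={d} ue={y}

Backward fixpoint:
  live L0: ∅→{p,y}
  live L1: {p,y}→{d,p,y}
  live L2: {d,p,y}→{d,f,p,y}
  live L3: {f,p,y}→{f,p,y}
  live L4: {d}→∅
  live L5: {f,p,y}→{f,p,y}
  live L6: {y}→{y}
  live L7: {f,p,y}→{y}
  live L8: {y}→{y}
  live L9: {y}→∅

Interfere edges:
  c↔{d,f,p,y}
  d↔{c,f,p,t,y}
  f↔{c,d,p,t,y}
  p↔{c,d,f,t,y}
  t↔{d,f,p,y}
  y↔{c,d,f,p,t}

Chromatic number:
  {c,d,f,p,y} pairwise interfere (5-clique) ⇒ χ ≥ 5
  assign c→R4 d→R0 f→R1 p→R2 t→R4 y→R3 — no edge inside a register ⇒ χ ≤ 5
  χ = 5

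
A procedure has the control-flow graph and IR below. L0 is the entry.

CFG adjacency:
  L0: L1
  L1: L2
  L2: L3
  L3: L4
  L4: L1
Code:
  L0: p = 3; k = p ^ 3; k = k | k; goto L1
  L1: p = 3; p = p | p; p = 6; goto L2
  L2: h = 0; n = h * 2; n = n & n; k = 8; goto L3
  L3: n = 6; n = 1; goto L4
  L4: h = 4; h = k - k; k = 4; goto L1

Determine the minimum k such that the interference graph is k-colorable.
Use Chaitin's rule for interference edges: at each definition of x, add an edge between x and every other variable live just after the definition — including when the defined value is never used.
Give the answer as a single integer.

Answer: 2

Analysis:
Per-block:
  L0 def {k,p} use ∅
  L1 def {p} use ∅
  L2 def {h,k,n} use ∅
  L3 def {n} use ∅
  L4 def {h,k} use {k}

Live sets:
  L0 li=∅ lo=∅
  L1 li=∅ lo=∅
  L2 li=∅ lo={k}
  L3 li={k} lo={k}
  L4 li={k} lo=∅

Conflict graph:
  h↔{k}
  k↔{h,n}
  n↔{k}
  p↔∅

Chromatic number:
  {h,k} pairwise interfere (2-clique) ⇒ χ ≥ 2
  assign h→r1 k→r0 n→r1 p→r0 — no edge inside a register ⇒ χ ≤ 2
  χ = 2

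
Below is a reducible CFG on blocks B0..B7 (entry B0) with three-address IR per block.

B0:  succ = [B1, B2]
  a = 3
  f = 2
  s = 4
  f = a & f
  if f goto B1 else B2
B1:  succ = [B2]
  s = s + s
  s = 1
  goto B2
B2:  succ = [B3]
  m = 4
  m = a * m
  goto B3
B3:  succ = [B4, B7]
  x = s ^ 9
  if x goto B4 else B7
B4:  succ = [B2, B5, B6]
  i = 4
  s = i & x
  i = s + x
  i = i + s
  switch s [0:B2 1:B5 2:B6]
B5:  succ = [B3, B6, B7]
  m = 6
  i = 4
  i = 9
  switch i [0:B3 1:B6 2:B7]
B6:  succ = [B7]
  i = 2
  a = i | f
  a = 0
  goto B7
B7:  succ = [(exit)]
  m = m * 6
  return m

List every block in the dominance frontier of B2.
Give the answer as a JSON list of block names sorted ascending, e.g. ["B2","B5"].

idom tree: B1←B0 B2←B0 B3←B2 B4←B3 B5←B4 B6←B4 B7←B3
Dom at joins:
  B2: preds {B0,B1,B4}: {B0} ∩ {B0,B1} ∩ {B0,B2,B3,B4} = {B0}; idom=B0
  B3: preds {B2,B5}: {B0,B2} ∩ {B0,B2,B3,B4,B5} = {B0,B2}; idom=B2
  B6: preds {B4,B5}: {B0,B2,B3,B4} ∩ {B0,B2,B3,B4,B5} = {B0,B2,B3,B4}; idom=B4
  B7: preds {B3,B5,B6}: {B0,B2,B3} ∩ {B0,B2,B3,B4,B5} ∩ {B0,B2,B3,B4,B6} = {B0,B2,B3}; idom=B3

Frontier:
  join B2 pred B0: · stop@B0
  join B2 pred B1: B1 stop@B0
  join B2 pred B4: B4→B3→B2 stop@B0
  join B3 pred B2: · stop@B2
  join B3 pred B5: B5→B4→B3 stop@B2
  join B6 pred B4: · stop@B4
  join B6 pred B5: B5 stop@B4
  join B7 pred B3: · stop@B3
  join B7 pred B5: B5→B4 stop@B3
  join B7 pred B6: B6→B4 stop@B3
  B0: DF=∅
  B1: DF={B2}
  B2: DF={B2}
  B3: DF={B2,B3}
  B4: DF={B2,B3,B7}
  B5: DF={B3,B6,B7}
  B6: DF={B7}
  B7: DF=∅

DF(B2) = ["B2"]

Answer: ["B2"]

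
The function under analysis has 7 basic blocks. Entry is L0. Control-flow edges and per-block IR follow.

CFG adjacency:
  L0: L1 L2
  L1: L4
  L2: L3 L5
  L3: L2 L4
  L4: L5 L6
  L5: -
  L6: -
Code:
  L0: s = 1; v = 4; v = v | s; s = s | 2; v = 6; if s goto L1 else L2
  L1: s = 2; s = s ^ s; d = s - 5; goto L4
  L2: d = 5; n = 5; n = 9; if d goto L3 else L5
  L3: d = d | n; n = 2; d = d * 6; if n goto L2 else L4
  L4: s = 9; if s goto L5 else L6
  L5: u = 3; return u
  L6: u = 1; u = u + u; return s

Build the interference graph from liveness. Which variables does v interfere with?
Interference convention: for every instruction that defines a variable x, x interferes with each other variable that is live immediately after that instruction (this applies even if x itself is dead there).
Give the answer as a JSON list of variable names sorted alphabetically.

Block summaries:
  L0: {s,v} / ∅
  L1: {d,s} / ∅
  L2: {d,n} / ∅
  L3: {d,n} / {d,n}
  L4: {s} / ∅
  L5: {u} / ∅
  L6: {u} / {s}

Backward fixpoint:
  L0: in=∅ out=∅
  L1: in=∅ out=∅
  L2: in=∅ out={d,n}
  L3: in={d,n} out=∅
  L4: in=∅ out={s}
  L5: in=∅ out=∅
  L6: in={s} out=∅

Interfere edges:
  d — {n}
  n — {d}
  s — {u,v}
  u — {s}
  v — {s}

N(v) = ["s"]

Answer: ["s"]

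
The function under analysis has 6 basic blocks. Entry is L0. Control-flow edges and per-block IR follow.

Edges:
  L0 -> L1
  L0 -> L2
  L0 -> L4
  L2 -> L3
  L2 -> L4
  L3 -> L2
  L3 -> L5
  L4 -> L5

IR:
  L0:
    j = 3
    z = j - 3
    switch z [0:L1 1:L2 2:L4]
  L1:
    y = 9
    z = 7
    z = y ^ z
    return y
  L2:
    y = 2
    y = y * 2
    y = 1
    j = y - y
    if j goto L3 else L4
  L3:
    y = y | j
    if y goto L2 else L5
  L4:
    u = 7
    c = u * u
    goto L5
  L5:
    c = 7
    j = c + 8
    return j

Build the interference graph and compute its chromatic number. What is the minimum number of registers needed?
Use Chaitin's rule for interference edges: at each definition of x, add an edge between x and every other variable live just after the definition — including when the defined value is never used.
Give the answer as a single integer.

Per-block:
  L0: def={j,z} ue=∅
  L1: def={y,z} ue=∅
  L2: def={j,y} ue=∅
  L3: def={y} ue={j,y}
  L4: def={c,u} ue=∅
  L5: def={c,j} ue=∅

Backward fixpoint:
  live L0: ∅→∅
  live L1: ∅→∅
  live L2: ∅→{j,y}
  live L3: {j,y}→∅
  live L4: ∅→∅
  live L5: ∅→∅

Conflict graph:
  c — ∅
  j — {y}
  u — ∅
  y — {j,z}
  z — {y}

Colouring:
  clique {j,y} ⇒ need ≥ 2
  2-colouring: r0={c,u,y}  r1={j,z}
  χ = 2

Answer: 2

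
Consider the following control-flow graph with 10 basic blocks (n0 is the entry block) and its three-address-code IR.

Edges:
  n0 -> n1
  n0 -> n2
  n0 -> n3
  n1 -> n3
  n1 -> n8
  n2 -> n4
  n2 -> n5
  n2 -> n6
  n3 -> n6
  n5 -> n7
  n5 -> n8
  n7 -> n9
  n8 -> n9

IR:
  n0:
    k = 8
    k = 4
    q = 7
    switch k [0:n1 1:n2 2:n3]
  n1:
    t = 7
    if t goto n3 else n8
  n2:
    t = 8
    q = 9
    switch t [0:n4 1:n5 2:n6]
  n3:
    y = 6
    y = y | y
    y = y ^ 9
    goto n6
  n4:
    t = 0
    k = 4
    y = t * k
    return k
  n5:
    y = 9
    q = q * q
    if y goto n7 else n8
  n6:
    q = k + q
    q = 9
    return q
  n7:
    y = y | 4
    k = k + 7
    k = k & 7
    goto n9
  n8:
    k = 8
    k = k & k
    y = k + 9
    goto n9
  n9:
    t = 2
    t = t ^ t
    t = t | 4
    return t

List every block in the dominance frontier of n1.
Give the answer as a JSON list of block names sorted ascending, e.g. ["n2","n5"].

Answer: ["n3", "n8"]

Working:
idom tree: n1←n0 n2←n0 n3←n0 n4←n2 n5←n2 n6←n0 n7←n5 n8←n0 n9←n0
Dom at joins:
  n3: preds {n0,n1}: {n0} ∩ {n0,n1} = {n0}; idom=n0
  n6: preds {n2,n3}: {n0,n2} ∩ {n0,n3} = {n0}; idom=n0
  n8: preds {n1,n5}: {n0,n1} ∩ {n0,n2,n5} = {n0}; idom=n0
  n9: preds {n7,n8}: {n0,n2,n5,n7} ∩ {n0,n8} = {n0}; idom=n0

DF derivation:
  n3←n0: walk · to n0
  n3←n1: walk n1 to n0
  n6←n2: walk n2 to n0
  n6←n3: walk n3 to n0
  n8←n1: walk n1 to n0
  n8←n5: walk n5→n2 to n0
  n9←n7: walk n7→n5→n2 to n0
  n9←n8: walk n8 to n0
  DF(n0)=∅
  DF(n1)={n3,n8}
  DF(n2)={n6,n8,n9}
  DF(n3)={n6}
  DF(n4)=∅
  DF(n5)={n8,n9}
  DF(n6)=∅
  DF(n7)={n9}
  DF(n8)={n9}
  DF(n9)=∅

DF(n1) = ["n3", "n8"]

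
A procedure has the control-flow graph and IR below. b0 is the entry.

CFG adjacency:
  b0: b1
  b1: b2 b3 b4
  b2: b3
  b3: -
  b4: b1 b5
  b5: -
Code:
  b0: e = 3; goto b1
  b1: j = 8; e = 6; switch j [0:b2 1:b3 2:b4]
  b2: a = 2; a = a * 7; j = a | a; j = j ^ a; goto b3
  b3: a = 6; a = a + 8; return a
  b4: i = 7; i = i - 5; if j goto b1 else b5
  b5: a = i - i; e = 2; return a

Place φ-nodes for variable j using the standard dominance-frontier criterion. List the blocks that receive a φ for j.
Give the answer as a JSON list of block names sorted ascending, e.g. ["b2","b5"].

idom tree: b1←b0 b2←b1 b3←b1 b4←b1 b5←b4
Dom at joins:
  b1: preds {b0,b4}: {b0} ∩ {b0,b1,b4} = {b0}; idom=b0
  b3: preds {b1,b2}: {b0,b1} ∩ {b0,b1,b2} = {b0,b1}; idom=b1

DF derivation:
  join b1 pred b0: · stop@b0
  join b1 pred b4: b4→b1 stop@b0
  join b3 pred b1: · stop@b1
  join b3 pred b2: b2 stop@b1
  b0 → ∅
  b1 → {b1}
  b2 → {b3}
  b3 → ∅
  b4 → {b1}
  b5 → ∅

φ for j: defs {b1,b2}
  DF⁺ = {b1,b3}

Answer: ["b1", "b3"]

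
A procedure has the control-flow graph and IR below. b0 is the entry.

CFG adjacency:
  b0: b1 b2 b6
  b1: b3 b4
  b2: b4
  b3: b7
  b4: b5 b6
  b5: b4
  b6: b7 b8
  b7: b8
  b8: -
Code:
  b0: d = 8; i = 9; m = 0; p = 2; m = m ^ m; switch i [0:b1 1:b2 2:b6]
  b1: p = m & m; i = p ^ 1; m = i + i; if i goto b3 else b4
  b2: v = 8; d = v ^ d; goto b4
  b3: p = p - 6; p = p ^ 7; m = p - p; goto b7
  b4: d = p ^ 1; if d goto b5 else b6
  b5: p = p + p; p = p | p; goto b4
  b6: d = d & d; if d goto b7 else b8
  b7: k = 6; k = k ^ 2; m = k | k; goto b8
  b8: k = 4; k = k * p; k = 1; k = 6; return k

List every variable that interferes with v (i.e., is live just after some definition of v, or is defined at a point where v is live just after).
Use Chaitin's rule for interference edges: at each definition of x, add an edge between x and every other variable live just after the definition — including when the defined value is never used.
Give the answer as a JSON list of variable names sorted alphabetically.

Block summaries:
  b0: def={d,i,m,p} ue=∅
  b1: def={i,m,p} ue={m}
  b2: def={d,v} ue={d}
  b3: def={m,p} ue={p}
  b4: def={d} ue={p}
  b5: def={p} ue={p}
  b6: def={d} ue={d}
  b7: def={k,m} ue=∅
  b8: def={k} ue={p}

Liveness:
  b0 li=∅ lo={d,m,p}
  b1 li={m} lo={p}
  b2 li={d,p} lo={p}
  b3 li={p} lo={p}
  b4 li={p} lo={d,p}
  b5 li={p} lo={p}
  b6 li={d,p} lo={p}
  b7 li={p} lo={p}
  b8 li={p} lo=∅

Interference:
  d↔{i,m,p,v}
  i↔{d,m,p}
  k↔{p}
  m↔{d,i,p}
  p↔{d,i,k,m,v}
  v↔{d,p}

N(v) = ["d", "p"]

Answer: ["d", "p"]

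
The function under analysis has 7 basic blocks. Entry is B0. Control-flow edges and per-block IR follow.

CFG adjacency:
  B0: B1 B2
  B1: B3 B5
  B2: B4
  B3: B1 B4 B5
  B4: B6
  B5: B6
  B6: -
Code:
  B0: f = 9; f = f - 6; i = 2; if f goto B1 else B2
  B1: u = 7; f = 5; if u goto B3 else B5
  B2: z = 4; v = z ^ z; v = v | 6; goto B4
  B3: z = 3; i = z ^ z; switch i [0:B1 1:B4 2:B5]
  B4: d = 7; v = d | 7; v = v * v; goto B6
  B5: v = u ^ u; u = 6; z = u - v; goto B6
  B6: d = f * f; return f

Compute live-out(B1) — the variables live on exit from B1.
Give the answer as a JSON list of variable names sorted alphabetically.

def/use:
  B0 def {f,i} use ∅
  B1 def {f,u} use ∅
  B2 def {v,z} use ∅
  B3 def {i,z} use ∅
  B4 def {d,v} use ∅
  B5 def {u,v,z} use {u}
  B6 def {d} use {f}

Liveness:
  live B0: ∅→{f}
  live B1: ∅→{f,u}
  live B2: {f}→{f}
  live B3: {f,u}→{f,u}
  live B4: {f}→{f}
  live B5: {f,u}→{f}
  live B6: {f}→∅

live-out(B1) = ["f", "u"]

Answer: ["f", "u"]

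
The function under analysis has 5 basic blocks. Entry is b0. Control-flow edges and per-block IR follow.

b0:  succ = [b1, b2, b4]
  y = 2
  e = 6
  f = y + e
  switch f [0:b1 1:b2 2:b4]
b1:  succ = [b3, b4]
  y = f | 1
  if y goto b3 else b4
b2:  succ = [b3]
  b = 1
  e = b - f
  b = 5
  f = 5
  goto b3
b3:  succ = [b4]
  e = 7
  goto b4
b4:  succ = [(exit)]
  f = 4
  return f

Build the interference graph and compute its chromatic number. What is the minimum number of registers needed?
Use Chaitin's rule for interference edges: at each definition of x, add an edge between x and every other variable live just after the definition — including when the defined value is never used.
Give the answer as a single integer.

Answer: 2

Analysis:
Per-block:
  b0 def {e,f,y} use ∅
  b1 def {y} use {f}
  b2 def {b,e,f} use {f}
  b3 def {e} use ∅
  b4 def {f} use ∅

Live sets:
  live b0: ∅→{f}
  live b1: {f}→∅
  live b2: {f}→∅
  live b3: ∅→∅
  live b4: ∅→∅

Interference:
  b — {f}
  e — {y}
  f — {b}
  y — {e}

Chromatic number:
  clique {b,f} ⇒ need ≥ 2
  2-colouring: R0={b,e}  R1={f,y}
  χ = 2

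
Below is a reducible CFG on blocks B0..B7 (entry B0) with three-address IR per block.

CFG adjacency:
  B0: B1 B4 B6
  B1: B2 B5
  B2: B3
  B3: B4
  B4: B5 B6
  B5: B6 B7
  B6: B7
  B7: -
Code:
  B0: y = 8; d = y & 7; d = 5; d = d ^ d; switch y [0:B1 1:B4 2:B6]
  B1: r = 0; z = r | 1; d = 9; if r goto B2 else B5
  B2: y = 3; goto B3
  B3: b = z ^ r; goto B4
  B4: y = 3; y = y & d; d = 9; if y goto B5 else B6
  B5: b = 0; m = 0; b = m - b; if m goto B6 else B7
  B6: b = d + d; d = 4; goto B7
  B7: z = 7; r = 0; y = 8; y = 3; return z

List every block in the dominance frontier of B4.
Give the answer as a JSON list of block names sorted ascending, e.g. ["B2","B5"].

idom tree: B1←B0 B2←B1 B3←B2 B4←B0 B5←B0 B6←B0 B7←B0
Dom∩ at merges:
  B4: preds {B0,B3}: {B0} ∩ {B0,B1,B2,B3} = {B0}; idom=B0
  B5: preds {B1,B4}: {B0,B1} ∩ {B0,B4} = {B0}; idom=B0
  B6: preds {B0,B4,B5}: {B0} ∩ {B0,B4} ∩ {B0,B5} = {B0}; idom=B0
  B7: preds {B5,B6}: {B0,B5} ∩ {B0,B6} = {B0}; idom=B0

Frontier:
  join B4 pred B0: · stop@B0
  join B4 pred B3: B3→B2→B1 stop@B0
  join B5 pred B1: B1 stop@B0
  join B5 pred B4: B4 stop@B0
  join B6 pred B0: · stop@B0
  join B6 pred B4: B4 stop@B0
  join B6 pred B5: B5 stop@B0
  join B7 pred B5: B5 stop@B0
  join B7 pred B6: B6 stop@B0
  B0 → ∅
  B1 → {B4,B5}
  B2 → {B4}
  B3 → {B4}
  B4 → {B5,B6}
  B5 → {B6,B7}
  B6 → {B7}
  B7 → ∅

DF(B4) = ["B5", "B6"]

Answer: ["B5", "B6"]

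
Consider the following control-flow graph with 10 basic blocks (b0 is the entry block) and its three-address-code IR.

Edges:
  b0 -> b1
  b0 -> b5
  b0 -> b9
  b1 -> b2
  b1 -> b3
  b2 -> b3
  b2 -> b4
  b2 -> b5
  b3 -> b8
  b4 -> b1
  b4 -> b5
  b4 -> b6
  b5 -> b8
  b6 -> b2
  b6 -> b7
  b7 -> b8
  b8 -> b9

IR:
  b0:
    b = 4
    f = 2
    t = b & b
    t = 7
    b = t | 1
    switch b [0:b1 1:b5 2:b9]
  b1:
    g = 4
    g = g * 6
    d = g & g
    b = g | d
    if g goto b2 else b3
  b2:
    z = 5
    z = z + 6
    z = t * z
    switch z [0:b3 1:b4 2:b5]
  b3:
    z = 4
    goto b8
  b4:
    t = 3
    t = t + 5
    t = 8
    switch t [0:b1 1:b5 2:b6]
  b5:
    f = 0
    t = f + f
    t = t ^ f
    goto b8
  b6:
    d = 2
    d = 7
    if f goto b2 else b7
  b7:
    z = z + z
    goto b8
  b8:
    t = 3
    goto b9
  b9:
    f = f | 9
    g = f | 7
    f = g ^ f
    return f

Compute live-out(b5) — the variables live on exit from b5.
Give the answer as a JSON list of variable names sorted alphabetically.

Answer: ["f"]

Analysis:
def/use:
  b0: def={b,f,t} ue=∅
  b1: def={b,d,g} ue=∅
  b2: def={z} ue={t}
  b3: def={z} ue=∅
  b4: def={t} ue=∅
  b5: def={f,t} ue=∅
  b6: def={d} ue={f}
  b7: def={z} ue={z}
  b8: def={t} ue=∅
  b9: def={f,g} ue={f}

Live sets:
  b0 li=∅ lo={f,t}
  b1 li={f,t} lo={f,t}
  b2 li={f,t} lo={f,z}
  b3 li={f} lo={f}
  b4 li={f,z} lo={f,t,z}
  b5 li=∅ lo={f}
  b6 li={f,t,z} lo={f,t,z}
  b7 li={f,z} lo={f}
  b8 li={f} lo={f}
  b9 li={f} lo=∅

live-out(b5) = ["f"]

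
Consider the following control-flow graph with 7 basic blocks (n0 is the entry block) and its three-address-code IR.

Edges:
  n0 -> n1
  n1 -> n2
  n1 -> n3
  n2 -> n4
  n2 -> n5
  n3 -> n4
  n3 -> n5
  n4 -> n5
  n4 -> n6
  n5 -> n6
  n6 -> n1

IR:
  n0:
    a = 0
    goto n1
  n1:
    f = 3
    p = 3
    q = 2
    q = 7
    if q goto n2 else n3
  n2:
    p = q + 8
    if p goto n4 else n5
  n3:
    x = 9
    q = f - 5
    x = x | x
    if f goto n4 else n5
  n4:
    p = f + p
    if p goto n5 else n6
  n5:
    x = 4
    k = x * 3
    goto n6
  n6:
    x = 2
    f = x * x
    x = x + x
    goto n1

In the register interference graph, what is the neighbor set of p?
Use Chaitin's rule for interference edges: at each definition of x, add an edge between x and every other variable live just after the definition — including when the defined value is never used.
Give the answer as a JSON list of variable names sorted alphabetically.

Block summaries:
  n0: def={a} ue=∅
  n1: def={f,p,q} ue=∅
  n2: def={p} ue={q}
  n3: def={q,x} ue={f}
  n4: def={p} ue={f,p}
  n5: def={k,x} ue=∅
  n6: def={f,x} ue=∅

Live sets:
  n0: in=∅ out=∅
  n1: in=∅ out={f,p,q}
  n2: in={f,q} out={f,p}
  n3: in={f,p} out={f,p}
  n4: in={f,p} out=∅
  n5: in=∅ out=∅
  n6: in=∅ out=∅

Interference:
  a — ∅
  f — {p,q,x}
  k — ∅
  p — {f,q,x}
  q — {f,p,x}
  x — {f,p,q}

N(p) = ["f", "q", "x"]

Answer: ["f", "q", "x"]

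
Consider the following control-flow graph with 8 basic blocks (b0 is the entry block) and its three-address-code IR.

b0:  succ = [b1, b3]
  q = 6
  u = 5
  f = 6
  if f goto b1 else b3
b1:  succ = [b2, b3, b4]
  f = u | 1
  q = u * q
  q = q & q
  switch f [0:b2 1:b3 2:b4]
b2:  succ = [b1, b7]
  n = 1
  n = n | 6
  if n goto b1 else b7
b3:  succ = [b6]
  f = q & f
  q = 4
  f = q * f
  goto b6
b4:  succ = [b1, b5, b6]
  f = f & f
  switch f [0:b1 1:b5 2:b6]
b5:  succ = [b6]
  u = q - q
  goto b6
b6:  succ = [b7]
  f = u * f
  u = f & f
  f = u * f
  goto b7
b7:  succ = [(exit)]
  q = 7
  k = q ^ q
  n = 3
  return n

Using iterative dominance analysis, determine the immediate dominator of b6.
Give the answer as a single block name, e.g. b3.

Answer: b0

Analysis:
idom tree: b1←b0 b2←b1 b3←b0 b4←b1 b5←b4 b6←b0 b7←b0
Join-block Dom:
  b1: preds {b0,b2,b4}: {b0} ∩ {b0,b1,b2} ∩ {b0,b1,b4} = {b0}; idom=b0
  b3: preds {b0,b1}: {b0} ∩ {b0,b1} = {b0}; idom=b0
  b6: preds {b3,b4,b5}: {b0,b3} ∩ {b0,b1,b4} ∩ {b0,b1,b4,b5} = {b0}; idom=b0
  b7: preds {b2,b6}: {b0,b1,b2} ∩ {b0,b6} = {b0}; idom=b0

idom(b6) = b0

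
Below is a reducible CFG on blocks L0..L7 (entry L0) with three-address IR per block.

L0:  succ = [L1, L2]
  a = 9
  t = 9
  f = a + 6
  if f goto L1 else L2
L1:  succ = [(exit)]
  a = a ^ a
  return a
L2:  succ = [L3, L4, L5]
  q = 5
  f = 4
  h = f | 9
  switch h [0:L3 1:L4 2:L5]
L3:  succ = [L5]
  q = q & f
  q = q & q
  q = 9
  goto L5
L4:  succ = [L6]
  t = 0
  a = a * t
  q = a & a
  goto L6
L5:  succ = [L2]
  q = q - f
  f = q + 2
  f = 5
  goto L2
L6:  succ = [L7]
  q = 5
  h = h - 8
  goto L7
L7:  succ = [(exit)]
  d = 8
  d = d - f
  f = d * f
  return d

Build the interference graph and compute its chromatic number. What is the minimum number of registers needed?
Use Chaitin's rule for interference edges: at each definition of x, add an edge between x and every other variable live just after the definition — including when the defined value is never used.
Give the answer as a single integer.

def/use:
  L0: def={a,f,t} ue=∅
  L1: def={a} ue={a}
  L2: def={f,h,q} ue=∅
  L3: def={q} ue={f,q}
  L4: def={a,q,t} ue={a}
  L5: def={f,q} ue={f,q}
  L6: def={h,q} ue={h}
  L7: def={d,f} ue={f}

Liveness:
  L0: in=∅ out={a}
  L1: in={a} out=∅
  L2: in={a} out={a,f,h,q}
  L3: in={a,f,q} out={a,f,q}
  L4: in={a,f,h} out={f,h}
  L5: in={a,f,q} out={a}
  L6: in={f,h} out={f}
  L7: in={f} out=∅

Interference:
  a↔{f,h,q,t}
  d↔{f}
  f↔{a,d,h,q,t}
  h↔{a,f,q,t}
  q↔{a,f,h}
  t↔{a,f,h}

Colouring:
  {a,f,h,q} pairwise interfere (4-clique) ⇒ χ ≥ 4
  assign a→c1 d→c1 f→c0 h→c2 q→c3 t→c3 — no edge inside a register ⇒ χ ≤ 4
  χ = 4

Answer: 4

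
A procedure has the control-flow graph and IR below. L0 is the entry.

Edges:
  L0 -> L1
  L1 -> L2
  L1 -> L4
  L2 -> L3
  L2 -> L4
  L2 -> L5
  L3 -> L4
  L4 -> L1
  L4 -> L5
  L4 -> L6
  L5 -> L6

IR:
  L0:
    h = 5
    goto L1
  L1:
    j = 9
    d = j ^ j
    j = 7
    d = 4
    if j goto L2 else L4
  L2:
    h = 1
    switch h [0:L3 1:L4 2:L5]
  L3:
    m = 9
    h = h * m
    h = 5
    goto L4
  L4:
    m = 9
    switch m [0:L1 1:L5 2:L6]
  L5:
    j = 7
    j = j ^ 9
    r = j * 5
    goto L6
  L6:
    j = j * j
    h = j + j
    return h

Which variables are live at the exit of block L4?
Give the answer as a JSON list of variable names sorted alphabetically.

Answer: ["j"]

Derivation:
Per-block:
  L0: {h} / ∅
  L1: {d,j} / ∅
  L2: {h} / ∅
  L3: {h,m} / {h}
  L4: {m} / ∅
  L5: {j,r} / ∅
  L6: {h,j} / {j}

Backward fixpoint:
  L0 li=∅ lo=∅
  L1 li=∅ lo={j}
  L2 li={j} lo={h,j}
  L3 li={h,j} lo={j}
  L4 li={j} lo={j}
  L5 li=∅ lo={j}
  L6 li={j} lo=∅

live-out(L4) = ["j"]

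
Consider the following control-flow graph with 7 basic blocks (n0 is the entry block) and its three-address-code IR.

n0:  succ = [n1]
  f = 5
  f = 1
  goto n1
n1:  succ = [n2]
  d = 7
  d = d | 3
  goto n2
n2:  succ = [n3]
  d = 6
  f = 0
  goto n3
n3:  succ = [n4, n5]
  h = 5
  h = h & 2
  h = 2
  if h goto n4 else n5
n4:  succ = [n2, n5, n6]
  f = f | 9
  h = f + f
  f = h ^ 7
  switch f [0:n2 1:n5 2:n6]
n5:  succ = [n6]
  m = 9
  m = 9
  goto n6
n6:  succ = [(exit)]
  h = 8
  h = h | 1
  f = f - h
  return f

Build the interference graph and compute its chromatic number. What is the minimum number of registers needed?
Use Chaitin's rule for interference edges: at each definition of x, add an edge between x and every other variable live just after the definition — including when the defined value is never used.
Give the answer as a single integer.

Answer: 2

Derivation:
def/use:
  n0 def {f} use ∅
  n1 def {d} use ∅
  n2 def {d,f} use ∅
  n3 def {h} use ∅
  n4 def {f,h} use {f}
  n5 def {m} use ∅
  n6 def {f,h} use {f}

Live sets:
  n0 li=∅ lo=∅
  n1 li=∅ lo=∅
  n2 li=∅ lo={f}
  n3 li={f} lo={f}
  n4 li={f} lo={f}
  n5 li={f} lo={f}
  n6 li={f} lo=∅

Conflict graph:
  d — ∅
  f — {h,m}
  h — {f}
  m — {f}

Chromatic number:
  clique {f,h} ⇒ need ≥ 2
  assign d→r0 f→r0 h→r1 m→r1 — no edge inside a register ⇒ χ ≤ 2
  χ = 2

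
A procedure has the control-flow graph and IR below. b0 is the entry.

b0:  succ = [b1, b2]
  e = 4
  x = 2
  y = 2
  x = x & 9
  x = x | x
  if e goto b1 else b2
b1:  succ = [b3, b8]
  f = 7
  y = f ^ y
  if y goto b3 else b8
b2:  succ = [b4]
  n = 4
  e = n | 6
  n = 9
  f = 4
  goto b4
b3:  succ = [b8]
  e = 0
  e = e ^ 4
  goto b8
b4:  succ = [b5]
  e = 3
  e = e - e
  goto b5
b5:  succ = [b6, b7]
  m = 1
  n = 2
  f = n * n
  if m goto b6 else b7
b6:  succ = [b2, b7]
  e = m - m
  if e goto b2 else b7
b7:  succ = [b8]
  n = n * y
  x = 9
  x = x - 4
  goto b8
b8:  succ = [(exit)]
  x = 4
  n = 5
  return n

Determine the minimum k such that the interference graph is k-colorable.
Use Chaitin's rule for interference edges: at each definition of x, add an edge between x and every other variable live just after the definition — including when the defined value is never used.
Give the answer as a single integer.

Per-block:
  b0: def={e,x,y} ue=∅
  b1: def={f,y} ue={y}
  b2: def={e,f,n} ue=∅
  b3: def={e} ue=∅
  b4: def={e} ue=∅
  b5: def={f,m,n} ue=∅
  b6: def={e} ue={m}
  b7: def={n,x} ue={n,y}
  b8: def={n,x} ue=∅

Backward fixpoint:
  b0 li=∅ lo={y}
  b1 li={y} lo=∅
  b2 li={y} lo={y}
  b3 li=∅ lo=∅
  b4 li={y} lo={y}
  b5 li={y} lo={m,n,y}
  b6 li={m,n,y} lo={n,y}
  b7 li={n,y} lo=∅
  b8 li=∅ lo=∅

Conflict graph:
  e↔{n,x,y}
  f↔{m,n,y}
  m↔{f,n,y}
  n↔{e,f,m,y}
  x↔{e,y}
  y↔{e,f,m,n,x}

Colouring:
  {f,m,n,y} pairwise interfere (4-clique) ⇒ χ ≥ 4
  assign e→c2 f→c2 m→c3 n→c1 x→c1 y→c0 — no edge inside a register ⇒ χ ≤ 4
  χ = 4

Answer: 4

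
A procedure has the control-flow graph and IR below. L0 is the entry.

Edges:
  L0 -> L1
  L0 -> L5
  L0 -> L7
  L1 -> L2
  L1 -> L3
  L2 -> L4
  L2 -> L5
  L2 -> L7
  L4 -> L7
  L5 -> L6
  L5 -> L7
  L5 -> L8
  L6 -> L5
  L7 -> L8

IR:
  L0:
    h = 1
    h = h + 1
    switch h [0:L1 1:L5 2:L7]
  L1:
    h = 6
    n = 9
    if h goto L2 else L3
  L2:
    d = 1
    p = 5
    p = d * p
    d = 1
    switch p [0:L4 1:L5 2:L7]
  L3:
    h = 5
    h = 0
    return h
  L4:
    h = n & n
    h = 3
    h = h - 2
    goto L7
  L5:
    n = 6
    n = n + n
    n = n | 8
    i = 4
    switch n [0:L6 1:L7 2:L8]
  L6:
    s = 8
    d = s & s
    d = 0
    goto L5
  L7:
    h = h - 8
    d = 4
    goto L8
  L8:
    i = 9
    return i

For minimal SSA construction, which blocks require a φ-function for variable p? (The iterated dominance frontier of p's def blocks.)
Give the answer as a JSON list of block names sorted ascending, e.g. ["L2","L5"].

idom tree: L1←L0 L2←L1 L3←L1 L4←L2 L5←L0 L6←L5 L7←L0 L8←L0
Dom∩ at merges:
  L5: preds {L0,L2,L6}: {L0} ∩ {L0,L1,L2} ∩ {L0,L5,L6} = {L0}; idom=L0
  L7: preds {L0,L2,L4,L5}: {L0} ∩ {L0,L1,L2} ∩ {L0,L1,L2,L4} ∩ {L0,L5} = {L0}; idom=L0
  L8: preds {L5,L7}: {L0,L5} ∩ {L0,L7} = {L0}; idom=L0

DF walk-up:
  L5←L0: walk · to L0
  L5←L2: walk L2→L1 to L0
  L5←L6: walk L6→L5 to L0
  L7←L0: walk · to L0
  L7←L2: walk L2→L1 to L0
  L7←L4: walk L4→L2→L1 to L0
  L7←L5: walk L5 to L0
  L8←L5: walk L5 to L0
  L8←L7: walk L7 to L0
  L0: DF=∅
  L1: DF={L5,L7}
  L2: DF={L5,L7}
  L3: DF=∅
  L4: DF={L7}
  L5: DF={L5,L7,L8}
  L6: DF={L5}
  L7: DF={L8}
  L8: DF=∅

φ for p: defs {L2}
  DF⁺ = {L5,L7,L8}

Answer: ["L5", "L7", "L8"]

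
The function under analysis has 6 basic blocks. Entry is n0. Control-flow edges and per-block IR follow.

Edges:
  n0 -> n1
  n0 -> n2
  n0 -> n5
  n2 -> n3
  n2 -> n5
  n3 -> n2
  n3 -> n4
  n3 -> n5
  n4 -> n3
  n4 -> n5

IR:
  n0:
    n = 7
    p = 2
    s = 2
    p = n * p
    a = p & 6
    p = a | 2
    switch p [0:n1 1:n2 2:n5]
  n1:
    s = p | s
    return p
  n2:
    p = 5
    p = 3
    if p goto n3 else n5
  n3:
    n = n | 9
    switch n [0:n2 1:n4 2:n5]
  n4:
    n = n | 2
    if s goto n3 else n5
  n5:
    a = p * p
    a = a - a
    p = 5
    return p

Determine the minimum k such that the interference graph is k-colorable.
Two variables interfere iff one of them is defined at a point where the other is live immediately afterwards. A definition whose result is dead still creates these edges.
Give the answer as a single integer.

Block summaries:
  n0: def={a,n,p,s} ue=∅
  n1: def={s} ue={p,s}
  n2: def={p} ue=∅
  n3: def={n} ue={n}
  n4: def={n} ue={n,s}
  n5: def={a,p} ue={p}

Backward fixpoint:
  n0: in=∅ out={n,p,s}
  n1: in={p,s} out=∅
  n2: in={n,s} out={n,p,s}
  n3: in={n,p,s} out={n,p,s}
  n4: in={n,p,s} out={n,p,s}
  n5: in={p} out=∅

Conflict graph:
  a — {n,s}
  n — {a,p,s}
  p — {n,s}
  s — {a,n,p}

Registers:
  clique {a,n,s} ⇒ need ≥ 3
  3-colouring: R0={n}  R1={s}  R2={a,p}
  χ = 3

Answer: 3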